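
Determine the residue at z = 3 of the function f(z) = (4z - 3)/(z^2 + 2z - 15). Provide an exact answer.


Step 1: Q(z) = z^2 + 2z - 15 = (z - 3)(z + 5)
Step 2: Q'(z) = 2z + 2
Step 3: Q'(3) = 8, P(3) = 9
Step 4: Res = P(3)/Q'(3) = 9/8 = 9/8

9/8


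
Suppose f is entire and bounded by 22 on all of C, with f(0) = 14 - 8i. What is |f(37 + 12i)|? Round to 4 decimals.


Step 1: By Liouville's theorem, a bounded entire function is constant.
Step 2: f(z) = f(0) = 14 - 8i for all z.
Step 3: |f(w)| = |14 - 8i| = sqrt(196 + 64)
Step 4: = 16.1245

16.1245


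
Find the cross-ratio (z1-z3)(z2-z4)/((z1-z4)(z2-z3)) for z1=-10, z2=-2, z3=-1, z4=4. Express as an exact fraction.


Step 1: (z1-z3)(z2-z4) = (-9) * (-6) = 54
Step 2: (z1-z4)(z2-z3) = (-14) * (-1) = 14
Step 3: Cross-ratio = 54/14 = 27/7

27/7


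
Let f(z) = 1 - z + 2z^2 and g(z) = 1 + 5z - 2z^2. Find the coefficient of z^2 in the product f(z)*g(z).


Step 1: z^2 term in f*g comes from: (1)*(-2z^2) + (-z)*(5z) + (2z^2)*(1)
Step 2: = -2 - 5 + 2
Step 3: = -5

-5


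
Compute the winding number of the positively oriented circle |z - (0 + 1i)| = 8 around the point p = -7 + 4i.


Step 1: Center c = (0, 1), radius = 8
Step 2: |p - c|^2 = (-7)^2 + 3^2 = 58
Step 3: r^2 = 64
Step 4: |p-c| < r so winding number = 1

1


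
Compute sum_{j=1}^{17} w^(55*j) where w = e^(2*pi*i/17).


Step 1: The sum sum_{j=1}^{n} w^(k*j) equals n if n | k, else 0.
Step 2: Here n = 17, k = 55
Step 3: Does n divide k? 17 | 55 -> False
Step 4: Sum = 0

0


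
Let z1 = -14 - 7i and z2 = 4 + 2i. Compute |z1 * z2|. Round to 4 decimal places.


Step 1: |z1| = sqrt((-14)^2 + (-7)^2) = sqrt(245)
Step 2: |z2| = sqrt(4^2 + 2^2) = sqrt(20)
Step 3: |z1*z2| = |z1|*|z2| = sqrt(245) * sqrt(20) = sqrt(245 * 20) = sqrt(4900)
Step 4: = 70.0

70.0


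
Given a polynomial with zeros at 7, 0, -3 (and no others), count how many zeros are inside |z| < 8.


Step 1: Check each root:
  z = 7: |7| = 7 < 8
  z = 0: |0| = 0 < 8
  z = -3: |-3| = 3 < 8
Step 2: Count = 3

3


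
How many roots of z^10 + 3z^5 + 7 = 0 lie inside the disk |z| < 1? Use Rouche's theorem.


Step 1: On |z| = 1 the three terms have sizes |z^10| = 1^10 = 1, |3z^5| = 3*1^5 = 3, |7| = 7
Step 2: The dominant term is g(z) = 7; let h(z) = z^10 + 3z^5 so f = g + h
Step 3: On |z| = 1: |g| = 7 and |h| <= 1 + 3 = 4
Step 4: Since 7 > 4, |h| < |g| on |z| = 1, so by Rouche f has the same number of zeros as g inside |z| < 1
Step 5: g(z) = 7 is a nonzero constant with no zeros inside |z| < 1. Answer = 0

0


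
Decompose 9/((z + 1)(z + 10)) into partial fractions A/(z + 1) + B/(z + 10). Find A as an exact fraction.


Step 1: Multiply both sides by (z + 1) and set z = -1
Step 2: A = 9 / (-1 + 10)
Step 3: A = 9 / 9
Step 4: A = 1

1


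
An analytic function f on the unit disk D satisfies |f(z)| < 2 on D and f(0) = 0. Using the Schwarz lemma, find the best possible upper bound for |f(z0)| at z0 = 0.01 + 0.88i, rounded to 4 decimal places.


Step 1: g = f/2 maps D -> D with g(0) = 0, so by the Schwarz lemma |g(z)| <= |z|, i.e. |f(z)| <= 2|z|; this is sharp (f(z) = 2z).
Step 2: |z0|^2 = 0.01^2 + 0.88^2 = 0.7745
Step 3: |z0| = sqrt(0.7745) = 0.880057
Step 4: Best bound = 2 * |z0| = 2 * 0.880057 = 1.7601

1.7601


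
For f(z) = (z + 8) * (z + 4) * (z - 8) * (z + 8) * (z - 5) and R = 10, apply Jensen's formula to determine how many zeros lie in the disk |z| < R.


Jensen's formula: (1/2pi)*integral log|f(Re^it)|dt = log|f(0)| + sum_{|a_k|<R} log(R/|a_k|)
Step 1: f(0) = 8 * 4 * (-8) * 8 * (-5) = 10240
Step 2: log|f(0)| = log|-8| + log|-4| + log|8| + log|-8| + log|5| = 9.2341
Step 3: Zeros inside |z| < 10: -8, -4, 8, -8, 5
Step 4: Jensen sum = log(10/8) + log(10/4) + log(10/8) + log(10/8) + log(10/5) = 2.2789
Step 5: n(R) = number of terms in the Jensen sum = count of zeros inside |z| < 10 = 5

5


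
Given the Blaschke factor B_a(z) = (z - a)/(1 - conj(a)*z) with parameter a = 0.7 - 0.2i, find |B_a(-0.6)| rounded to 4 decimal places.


Step 1: Numerator z0 - a = -0.6 - (0.7 - 0.2i) = -1.3 + 0.2i
Step 2: Denominator 1 - conj(a)*z0 = 1 - (0.7 + 0.2i)*(-0.6) = 1.42 + 0.12i
Step 3: |z0 - a|^2 = (-1.3)^2 + 0.2^2 = 1.73; |1 - conj(a)*z0|^2 = 1.42^2 + 0.12^2 = 2.0308
Step 4: |B_a(-0.6)| = sqrt(1.73 / 2.0308) = sqrt(0.851881)
Step 5: = 0.923

0.923


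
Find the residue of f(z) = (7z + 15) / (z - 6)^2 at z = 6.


Step 1: Pole of order 2 at z = 6
Step 2: Res = lim d/dz [(z - 6)^2 * f(z)] as z -> 6
Step 3: (z - 6)^2 * f(z) = 7z + 15
Step 4: d/dz[7z + 15] = 7

7


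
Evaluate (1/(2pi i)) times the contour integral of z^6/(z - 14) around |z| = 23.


Step 1: f(z) = z^6, a = 14 is inside |z| = 23
Step 2: By Cauchy integral formula: (1/(2pi*i)) * integral = f(a)
Step 3: f(14) = 14^6 = 7529536

7529536


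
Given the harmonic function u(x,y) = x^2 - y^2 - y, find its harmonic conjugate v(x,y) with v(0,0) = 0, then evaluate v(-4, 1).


Step 1: v_x = -u_y = 2y + 1
Step 2: v_y = u_x = 2x + 0
Step 3: v = 2xy + x + C
Step 4: v(0,0) = 0 => C = 0
Step 5: v(-4, 1) = -12

-12


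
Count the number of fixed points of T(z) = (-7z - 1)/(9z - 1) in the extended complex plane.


Step 1: Fixed points satisfy T(z) = z
Step 2: 9z^2 + 6z + 1 = 0
Step 3: Discriminant = 6^2 - 4*9*1 = 0
Step 4: Number of fixed points = 1

1


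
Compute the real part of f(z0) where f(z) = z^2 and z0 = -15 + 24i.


Step 1: z0 = -15 + 24i
Step 2: z0^2 = (-15)^2 - 24^2 - 720i
Step 3: real part = 225 - 576 = -351

-351


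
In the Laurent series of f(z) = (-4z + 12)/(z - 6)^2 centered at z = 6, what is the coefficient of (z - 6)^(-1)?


Step 1: Write the numerator in powers of (z - 6): -4z + 12 = -4(z - 6) + (-4*6 + 12) = -4(z - 6) - 12
Step 2: Divide by (z - 6)^2: f(z) = -12(z - 6)^(-2) - 4(z - 6)^(-1)
Step 3: This finite sum is the Laurent series of f about z = 6.
Step 4: Coefficient of (z - 6)^(-1) = coefficient of (z - 6) in the re-centred numerator = -4

-4


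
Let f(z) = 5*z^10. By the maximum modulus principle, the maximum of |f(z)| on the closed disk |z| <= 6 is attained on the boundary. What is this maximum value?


Step 1: On |z| = 6, |f(z)| = 5 * |z|^10 = 5 * 6^10
Step 2: By maximum modulus principle, maximum is on boundary.
Step 3: Maximum = 5 * 60466176 = 302330880

302330880


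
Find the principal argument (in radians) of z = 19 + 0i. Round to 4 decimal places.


Step 1: z = 19 + 0i
Step 2: arg(z) = atan2(0, 19)
Step 3: arg(z) = 0.0

0.0


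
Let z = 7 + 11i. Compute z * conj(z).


Step 1: conj(z) = 7 - 11i
Step 2: z * conj(z) = 7^2 + 11^2
Step 3: = 49 + 121 = 170

170


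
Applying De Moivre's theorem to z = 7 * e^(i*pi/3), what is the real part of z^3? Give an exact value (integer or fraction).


Step 1: By De Moivre's theorem, z^3 = 7^3 * e^(i*3*pi/3) = 343 * (cos(pi) + i*sin(pi))
Step 2: |z|^3 = 7^3 = 343
Step 3: The angle pi already lies in [0, 2*pi)
Step 4: cos(pi) = -1
Step 5: Re(z^3) = 343 * (-1) = -343

-343


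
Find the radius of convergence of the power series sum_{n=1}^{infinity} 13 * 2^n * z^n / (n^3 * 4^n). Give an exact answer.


Step 1: General term a_n = 13 * 2^n / (n^3 * 4^n)
Step 2: By the root test, |a_n|^(1/n) = 13^(1/n) * 2 / (n^(3/n) * 4) -> 2/4 as n -> infinity (since 13^(1/n) -> 1 and n^(3/n) -> 1)
Step 3: R = 1/lim|a_n|^(1/n) = 4/2 = 2

2


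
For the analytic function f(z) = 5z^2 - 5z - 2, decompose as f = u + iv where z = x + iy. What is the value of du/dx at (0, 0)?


Step 1: f(z) = 5(x+iy)^2 - 5(x+iy) - 2
Step 2: u = 5(x^2 - y^2) - 5x - 2
Step 3: u_x = 10x - 5
Step 4: At (0, 0): u_x = 0 - 5 = -5

-5


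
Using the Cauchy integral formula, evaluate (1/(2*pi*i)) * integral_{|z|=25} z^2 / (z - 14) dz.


Step 1: f(z) = z^2, a = 14 is inside |z| = 25
Step 2: By Cauchy integral formula: (1/(2pi*i)) * integral = f(a)
Step 3: f(14) = 14^2 = 196

196


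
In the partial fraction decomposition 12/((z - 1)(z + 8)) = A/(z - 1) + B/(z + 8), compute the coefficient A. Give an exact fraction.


Step 1: Multiply both sides by (z - 1) and set z = 1
Step 2: A = 12 / (1 + 8)
Step 3: A = 12 / 9
Step 4: A = 4/3

4/3


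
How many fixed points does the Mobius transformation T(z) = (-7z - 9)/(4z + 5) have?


Step 1: Fixed points satisfy T(z) = z
Step 2: 4z^2 + 12z + 9 = 0
Step 3: Discriminant = 12^2 - 4*4*9 = 0
Step 4: Number of fixed points = 1

1


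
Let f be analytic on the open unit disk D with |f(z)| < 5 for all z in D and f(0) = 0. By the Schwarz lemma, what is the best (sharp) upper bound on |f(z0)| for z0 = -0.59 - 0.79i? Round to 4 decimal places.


Step 1: g = f/5 maps D -> D with g(0) = 0, so by the Schwarz lemma |g(z)| <= |z|, i.e. |f(z)| <= 5|z|; this is sharp (f(z) = 5z).
Step 2: |z0|^2 = (-0.59)^2 + (-0.79)^2 = 0.9722
Step 3: |z0| = sqrt(0.9722) = 0.986002
Step 4: Best bound = 5 * |z0| = 5 * 0.986002 = 4.93

4.93


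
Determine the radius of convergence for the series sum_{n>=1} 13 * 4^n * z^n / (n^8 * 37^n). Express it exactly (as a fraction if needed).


Step 1: General term a_n = 13 * 4^n / (n^8 * 37^n)
Step 2: By the root test, |a_n|^(1/n) = 13^(1/n) * 4 / (n^(8/n) * 37) -> 4/37 as n -> infinity (since 13^(1/n) -> 1 and n^(8/n) -> 1)
Step 3: R = 1/lim|a_n|^(1/n) = 37/4

37/4


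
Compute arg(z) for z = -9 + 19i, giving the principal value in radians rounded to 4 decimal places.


Step 1: z = -9 + 19i
Step 2: arg(z) = atan2(19, -9)
Step 3: arg(z) = 2.0132

2.0132


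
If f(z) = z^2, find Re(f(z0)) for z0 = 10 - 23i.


Step 1: z0 = 10 - 23i
Step 2: z0^2 = 10^2 - (-23)^2 - 460i
Step 3: real part = 100 - 529 = -429

-429


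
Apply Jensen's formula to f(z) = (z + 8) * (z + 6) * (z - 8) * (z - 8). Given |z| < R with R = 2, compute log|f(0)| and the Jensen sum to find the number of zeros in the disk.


Jensen's formula: (1/2pi)*integral log|f(Re^it)|dt = log|f(0)| + sum_{|a_k|<R} log(R/|a_k|)
Step 1: f(0) = 8 * 6 * (-8) * (-8) = 3072
Step 2: log|f(0)| = log|-8| + log|-6| + log|8| + log|8| = 8.0301
Step 3: Zeros inside |z| < 2: none
Step 4: Jensen sum = (empty sum) = 0
Step 5: n(R) = number of terms in the Jensen sum = count of zeros inside |z| < 2 = 0

0


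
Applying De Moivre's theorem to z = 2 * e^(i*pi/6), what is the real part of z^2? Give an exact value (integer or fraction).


Step 1: By De Moivre's theorem, z^2 = 2^2 * e^(i*2*pi/6) = 4 * (cos(pi/3) + i*sin(pi/3))
Step 2: |z|^2 = 2^2 = 4
Step 3: The angle pi/3 already lies in [0, 2*pi)
Step 4: cos(pi/3) = 1/2
Step 5: Re(z^2) = 4 * 1/2 = 2

2


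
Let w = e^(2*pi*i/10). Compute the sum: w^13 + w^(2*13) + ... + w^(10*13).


Step 1: The sum sum_{j=1}^{n} w^(k*j) equals n if n | k, else 0.
Step 2: Here n = 10, k = 13
Step 3: Does n divide k? 10 | 13 -> False
Step 4: Sum = 0

0


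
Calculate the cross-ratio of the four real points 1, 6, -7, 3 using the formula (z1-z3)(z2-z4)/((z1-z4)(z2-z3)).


Step 1: (z1-z3)(z2-z4) = 8 * 3 = 24
Step 2: (z1-z4)(z2-z3) = (-2) * 13 = -26
Step 3: Cross-ratio = -24/26 = -12/13

-12/13


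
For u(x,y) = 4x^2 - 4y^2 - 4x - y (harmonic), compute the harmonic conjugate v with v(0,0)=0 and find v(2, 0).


Step 1: v_x = -u_y = 8y + 1
Step 2: v_y = u_x = 8x - 4
Step 3: v = 8xy + x - 4y + C
Step 4: v(0,0) = 0 => C = 0
Step 5: v(2, 0) = 2

2


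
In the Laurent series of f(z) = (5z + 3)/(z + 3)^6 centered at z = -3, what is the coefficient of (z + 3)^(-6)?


Step 1: Write the numerator in powers of (z + 3): 5z + 3 = 5(z + 3) + (5*(-3) + 3) = 5(z + 3) - 12
Step 2: Divide by (z + 3)^6: f(z) = -12(z + 3)^(-6) + 5(z + 3)^(-5)
Step 3: This finite sum is the Laurent series of f about z = -3.
Step 4: Coefficient of (z + 3)^(-6) = 5*(-3) + 3 = -12

-12


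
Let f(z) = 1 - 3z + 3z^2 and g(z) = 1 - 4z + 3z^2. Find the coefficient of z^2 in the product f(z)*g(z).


Step 1: z^2 term in f*g comes from: (1)*(3z^2) + (-3z)*(-4z) + (3z^2)*(1)
Step 2: = 3 + 12 + 3
Step 3: = 18

18


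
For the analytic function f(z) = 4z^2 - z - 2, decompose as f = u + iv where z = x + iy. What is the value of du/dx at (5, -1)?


Step 1: f(z) = 4(x+iy)^2 - (x+iy) - 2
Step 2: u = 4(x^2 - y^2) - x - 2
Step 3: u_x = 8x - 1
Step 4: At (5, -1): u_x = 40 - 1 = 39

39


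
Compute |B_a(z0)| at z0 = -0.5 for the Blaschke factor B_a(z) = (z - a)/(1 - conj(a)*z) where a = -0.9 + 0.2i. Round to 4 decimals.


Step 1: Numerator z0 - a = -0.5 - (-0.9 + 0.2i) = 0.4 - 0.2i
Step 2: Denominator 1 - conj(a)*z0 = 1 - (-0.9 - 0.2i)*(-0.5) = 0.55 - 0.1i
Step 3: |z0 - a|^2 = 0.4^2 + (-0.2)^2 = 0.2; |1 - conj(a)*z0|^2 = 0.55^2 + (-0.1)^2 = 0.3125
Step 4: |B_a(-0.5)| = sqrt(0.2 / 0.3125) = sqrt(0.64)
Step 5: = 0.8

0.8


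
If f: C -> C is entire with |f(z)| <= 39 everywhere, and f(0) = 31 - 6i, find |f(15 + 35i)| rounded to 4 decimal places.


Step 1: By Liouville's theorem, a bounded entire function is constant.
Step 2: f(z) = f(0) = 31 - 6i for all z.
Step 3: |f(w)| = |31 - 6i| = sqrt(961 + 36)
Step 4: = 31.5753

31.5753


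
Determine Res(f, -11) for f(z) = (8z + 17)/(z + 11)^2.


Step 1: Pole of order 2 at z = -11
Step 2: Res = lim d/dz [(z + 11)^2 * f(z)] as z -> -11
Step 3: (z + 11)^2 * f(z) = 8z + 17
Step 4: d/dz[8z + 17] = 8

8


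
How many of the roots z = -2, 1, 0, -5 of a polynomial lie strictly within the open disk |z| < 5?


Step 1: Check each root:
  z = -2: |-2| = 2 < 5
  z = 1: |1| = 1 < 5
  z = 0: |0| = 0 < 5
  z = -5: |-5| = 5 >= 5
Step 2: Count = 3

3


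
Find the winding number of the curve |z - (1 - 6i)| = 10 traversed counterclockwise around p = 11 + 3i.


Step 1: Center c = (1, -6), radius = 10
Step 2: |p - c|^2 = 10^2 + 9^2 = 181
Step 3: r^2 = 100
Step 4: |p-c| > r so winding number = 0

0


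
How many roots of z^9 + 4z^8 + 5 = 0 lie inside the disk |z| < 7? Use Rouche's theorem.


Step 1: On |z| = 7 the three terms have sizes |z^9| = 7^9 = 40353607, |4z^8| = 4*7^8 = 23059204, |5| = 5
Step 2: The dominant term is g(z) = z^9; let h(z) = 4z^8 + 5 so f = g + h
Step 3: On |z| = 7: |g| = 40353607 and |h| <= 23059204 + 5 = 23059209
Step 4: Since 40353607 > 23059209, |h| < |g| on |z| = 7, so by Rouche f has the same number of zeros as g inside |z| < 7
Step 5: g(z) = z^9 has 9 zeros (all at the origin) inside |z| < 7. Answer = 9

9


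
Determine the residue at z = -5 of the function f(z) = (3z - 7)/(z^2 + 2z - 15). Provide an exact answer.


Step 1: Q(z) = z^2 + 2z - 15 = (z + 5)(z - 3)
Step 2: Q'(z) = 2z + 2
Step 3: Q'(-5) = -8, P(-5) = -22
Step 4: Res = P(-5)/Q'(-5) = -22/(-8) = 11/4

11/4


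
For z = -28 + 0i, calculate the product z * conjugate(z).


Step 1: conj(z) = -28 - 0i
Step 2: z * conj(z) = (-28)^2 + 0^2
Step 3: = 784 + 0 = 784

784


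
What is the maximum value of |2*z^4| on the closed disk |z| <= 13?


Step 1: On |z| = 13, |f(z)| = 2 * |z|^4 = 2 * 13^4
Step 2: By maximum modulus principle, maximum is on boundary.
Step 3: Maximum = 2 * 28561 = 57122

57122


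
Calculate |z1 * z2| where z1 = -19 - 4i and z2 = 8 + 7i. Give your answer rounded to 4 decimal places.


Step 1: |z1| = sqrt((-19)^2 + (-4)^2) = sqrt(377)
Step 2: |z2| = sqrt(8^2 + 7^2) = sqrt(113)
Step 3: |z1*z2| = |z1|*|z2| = sqrt(377) * sqrt(113) = sqrt(377 * 113) = sqrt(42601)
Step 4: = 206.4001

206.4001


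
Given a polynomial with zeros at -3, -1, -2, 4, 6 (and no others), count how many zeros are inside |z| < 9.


Step 1: Check each root:
  z = -3: |-3| = 3 < 9
  z = -1: |-1| = 1 < 9
  z = -2: |-2| = 2 < 9
  z = 4: |4| = 4 < 9
  z = 6: |6| = 6 < 9
Step 2: Count = 5

5


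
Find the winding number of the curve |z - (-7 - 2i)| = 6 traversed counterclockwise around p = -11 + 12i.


Step 1: Center c = (-7, -2), radius = 6
Step 2: |p - c|^2 = (-4)^2 + 14^2 = 212
Step 3: r^2 = 36
Step 4: |p-c| > r so winding number = 0

0


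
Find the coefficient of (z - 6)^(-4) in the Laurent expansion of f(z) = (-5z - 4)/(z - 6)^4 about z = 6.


Step 1: Write the numerator in powers of (z - 6): -5z - 4 = -5(z - 6) + (-5*6 - 4) = -5(z - 6) - 34
Step 2: Divide by (z - 6)^4: f(z) = -34(z - 6)^(-4) - 5(z - 6)^(-3)
Step 3: This finite sum is the Laurent series of f about z = 6.
Step 4: Coefficient of (z - 6)^(-4) = -5*6 - 4 = -34

-34


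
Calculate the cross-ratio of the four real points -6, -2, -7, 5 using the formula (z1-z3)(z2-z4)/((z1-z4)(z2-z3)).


Step 1: (z1-z3)(z2-z4) = 1 * (-7) = -7
Step 2: (z1-z4)(z2-z3) = (-11) * 5 = -55
Step 3: Cross-ratio = 7/55 = 7/55

7/55


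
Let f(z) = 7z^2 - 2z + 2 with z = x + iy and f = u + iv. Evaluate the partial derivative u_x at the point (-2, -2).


Step 1: f(z) = 7(x+iy)^2 - 2(x+iy) + 2
Step 2: u = 7(x^2 - y^2) - 2x + 2
Step 3: u_x = 14x - 2
Step 4: At (-2, -2): u_x = -28 - 2 = -30

-30


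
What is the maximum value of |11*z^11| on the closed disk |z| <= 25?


Step 1: On |z| = 25, |f(z)| = 11 * |z|^11 = 11 * 25^11
Step 2: By maximum modulus principle, maximum is on boundary.
Step 3: Maximum = 11 * 2384185791015625 = 26226043701171875

26226043701171875


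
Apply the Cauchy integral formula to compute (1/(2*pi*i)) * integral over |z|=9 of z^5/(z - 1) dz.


Step 1: f(z) = z^5, a = 1 is inside |z| = 9
Step 2: By Cauchy integral formula: (1/(2pi*i)) * integral = f(a)
Step 3: f(1) = 1^5 = 1

1


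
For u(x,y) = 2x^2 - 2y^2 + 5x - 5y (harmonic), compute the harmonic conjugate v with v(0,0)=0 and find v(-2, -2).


Step 1: v_x = -u_y = 4y + 5
Step 2: v_y = u_x = 4x + 5
Step 3: v = 4xy + 5x + 5y + C
Step 4: v(0,0) = 0 => C = 0
Step 5: v(-2, -2) = -4

-4


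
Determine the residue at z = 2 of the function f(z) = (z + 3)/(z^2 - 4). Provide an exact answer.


Step 1: Q(z) = z^2 - 4 = (z - 2)(z + 2)
Step 2: Q'(z) = 2z
Step 3: Q'(2) = 4, P(2) = 5
Step 4: Res = P(2)/Q'(2) = 5/4 = 5/4

5/4


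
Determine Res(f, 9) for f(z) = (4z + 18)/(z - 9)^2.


Step 1: Pole of order 2 at z = 9
Step 2: Res = lim d/dz [(z - 9)^2 * f(z)] as z -> 9
Step 3: (z - 9)^2 * f(z) = 4z + 18
Step 4: d/dz[4z + 18] = 4

4


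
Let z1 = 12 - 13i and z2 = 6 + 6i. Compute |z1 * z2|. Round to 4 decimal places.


Step 1: |z1| = sqrt(12^2 + (-13)^2) = sqrt(313)
Step 2: |z2| = sqrt(6^2 + 6^2) = sqrt(72)
Step 3: |z1*z2| = |z1|*|z2| = sqrt(313) * sqrt(72) = sqrt(313 * 72) = sqrt(22536)
Step 4: = 150.12

150.12


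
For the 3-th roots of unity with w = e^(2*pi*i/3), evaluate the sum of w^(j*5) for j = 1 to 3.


Step 1: The sum sum_{j=1}^{n} w^(k*j) equals n if n | k, else 0.
Step 2: Here n = 3, k = 5
Step 3: Does n divide k? 3 | 5 -> False
Step 4: Sum = 0

0


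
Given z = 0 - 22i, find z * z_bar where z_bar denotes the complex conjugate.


Step 1: conj(z) = 0 + 22i
Step 2: z * conj(z) = 0^2 + (-22)^2
Step 3: = 0 + 484 = 484

484


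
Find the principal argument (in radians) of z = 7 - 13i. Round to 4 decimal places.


Step 1: z = 7 - 13i
Step 2: arg(z) = atan2(-13, 7)
Step 3: arg(z) = -1.0769

-1.0769


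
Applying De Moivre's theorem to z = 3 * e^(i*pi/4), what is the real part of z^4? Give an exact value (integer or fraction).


Step 1: By De Moivre's theorem, z^4 = 3^4 * e^(i*4*pi/4) = 81 * (cos(pi) + i*sin(pi))
Step 2: |z|^4 = 3^4 = 81
Step 3: The angle pi already lies in [0, 2*pi)
Step 4: cos(pi) = -1
Step 5: Re(z^4) = 81 * (-1) = -81

-81


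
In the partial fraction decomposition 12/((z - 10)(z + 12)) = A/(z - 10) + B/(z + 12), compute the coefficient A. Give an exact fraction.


Step 1: Multiply both sides by (z - 10) and set z = 10
Step 2: A = 12 / (10 + 12)
Step 3: A = 12 / 22
Step 4: A = 6/11

6/11


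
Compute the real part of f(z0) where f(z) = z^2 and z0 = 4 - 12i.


Step 1: z0 = 4 - 12i
Step 2: z0^2 = 4^2 - (-12)^2 - 96i
Step 3: real part = 16 - 144 = -128

-128


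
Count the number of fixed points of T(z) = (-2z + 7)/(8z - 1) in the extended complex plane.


Step 1: Fixed points satisfy T(z) = z
Step 2: 8z^2 + z - 7 = 0
Step 3: Discriminant = 1^2 - 4*8*(-7) = 225
Step 4: Number of fixed points = 2

2


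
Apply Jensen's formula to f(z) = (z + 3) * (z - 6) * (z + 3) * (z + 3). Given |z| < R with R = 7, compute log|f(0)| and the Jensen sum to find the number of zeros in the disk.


Jensen's formula: (1/2pi)*integral log|f(Re^it)|dt = log|f(0)| + sum_{|a_k|<R} log(R/|a_k|)
Step 1: f(0) = 3 * (-6) * 3 * 3 = -162
Step 2: log|f(0)| = log|-3| + log|6| + log|-3| + log|-3| = 5.0876
Step 3: Zeros inside |z| < 7: -3, 6, -3, -3
Step 4: Jensen sum = log(7/3) + log(7/6) + log(7/3) + log(7/3) = 2.696
Step 5: n(R) = number of terms in the Jensen sum = count of zeros inside |z| < 7 = 4

4


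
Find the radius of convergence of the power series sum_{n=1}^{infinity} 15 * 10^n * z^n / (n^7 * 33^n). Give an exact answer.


Step 1: General term a_n = 15 * 10^n / (n^7 * 33^n)
Step 2: By the root test, |a_n|^(1/n) = 15^(1/n) * 10 / (n^(7/n) * 33) -> 10/33 as n -> infinity (since 15^(1/n) -> 1 and n^(7/n) -> 1)
Step 3: R = 1/lim|a_n|^(1/n) = 33/10

33/10


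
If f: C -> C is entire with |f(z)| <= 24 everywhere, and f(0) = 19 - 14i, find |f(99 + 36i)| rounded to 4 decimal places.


Step 1: By Liouville's theorem, a bounded entire function is constant.
Step 2: f(z) = f(0) = 19 - 14i for all z.
Step 3: |f(w)| = |19 - 14i| = sqrt(361 + 196)
Step 4: = 23.6008

23.6008


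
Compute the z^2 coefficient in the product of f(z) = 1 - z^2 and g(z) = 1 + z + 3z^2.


Step 1: z^2 term in f*g comes from: (1)*(3z^2) + (0)*(z) + (-z^2)*(1)
Step 2: = 3 + 0 - 1
Step 3: = 2

2


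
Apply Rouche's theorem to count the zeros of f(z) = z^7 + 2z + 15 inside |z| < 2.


Step 1: On |z| = 2 the three terms have sizes |z^7| = 2^7 = 128, |2z| = 2*2 = 4, |15| = 15
Step 2: The dominant term is g(z) = z^7; let h(z) = 2z + 15 so f = g + h
Step 3: On |z| = 2: |g| = 128 and |h| <= 4 + 15 = 19
Step 4: Since 128 > 19, |h| < |g| on |z| = 2, so by Rouche f has the same number of zeros as g inside |z| < 2
Step 5: g(z) = z^7 has 7 zeros (all at the origin) inside |z| < 2. Answer = 7

7


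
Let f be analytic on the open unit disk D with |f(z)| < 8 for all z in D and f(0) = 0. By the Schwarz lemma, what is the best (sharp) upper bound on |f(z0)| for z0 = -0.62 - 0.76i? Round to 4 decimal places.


Step 1: g = f/8 maps D -> D with g(0) = 0, so by the Schwarz lemma |g(z)| <= |z|, i.e. |f(z)| <= 8|z|; this is sharp (f(z) = 8z).
Step 2: |z0|^2 = (-0.62)^2 + (-0.76)^2 = 0.962
Step 3: |z0| = sqrt(0.962) = 0.980816
Step 4: Best bound = 8 * |z0| = 8 * 0.980816 = 7.8465

7.8465


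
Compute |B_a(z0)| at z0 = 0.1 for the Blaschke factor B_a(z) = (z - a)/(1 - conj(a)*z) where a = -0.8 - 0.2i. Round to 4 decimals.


Step 1: Numerator z0 - a = 0.1 - (-0.8 - 0.2i) = 0.9 + 0.2i
Step 2: Denominator 1 - conj(a)*z0 = 1 - (-0.8 + 0.2i)*0.1 = 1.08 - 0.02i
Step 3: |z0 - a|^2 = 0.9^2 + 0.2^2 = 0.85; |1 - conj(a)*z0|^2 = 1.08^2 + (-0.02)^2 = 1.1668
Step 4: |B_a(0.1)| = sqrt(0.85 / 1.1668) = sqrt(0.728488)
Step 5: = 0.8535

0.8535


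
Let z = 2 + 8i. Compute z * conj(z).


Step 1: conj(z) = 2 - 8i
Step 2: z * conj(z) = 2^2 + 8^2
Step 3: = 4 + 64 = 68

68


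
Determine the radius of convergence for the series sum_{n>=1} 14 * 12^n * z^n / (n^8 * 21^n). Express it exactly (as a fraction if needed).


Step 1: General term a_n = 14 * 12^n / (n^8 * 21^n)
Step 2: By the root test, |a_n|^(1/n) = 14^(1/n) * 12 / (n^(8/n) * 21) -> 12/21 as n -> infinity (since 14^(1/n) -> 1 and n^(8/n) -> 1)
Step 3: R = 1/lim|a_n|^(1/n) = 21/12 = 7/4

7/4


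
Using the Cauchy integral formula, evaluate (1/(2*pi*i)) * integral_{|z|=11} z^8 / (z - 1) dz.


Step 1: f(z) = z^8, a = 1 is inside |z| = 11
Step 2: By Cauchy integral formula: (1/(2pi*i)) * integral = f(a)
Step 3: f(1) = 1^8 = 1

1


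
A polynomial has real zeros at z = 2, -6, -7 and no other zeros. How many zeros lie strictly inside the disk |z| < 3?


Step 1: Check each root:
  z = 2: |2| = 2 < 3
  z = -6: |-6| = 6 >= 3
  z = -7: |-7| = 7 >= 3
Step 2: Count = 1

1


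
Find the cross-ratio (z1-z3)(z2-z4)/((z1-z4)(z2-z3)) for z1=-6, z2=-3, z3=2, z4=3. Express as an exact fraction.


Step 1: (z1-z3)(z2-z4) = (-8) * (-6) = 48
Step 2: (z1-z4)(z2-z3) = (-9) * (-5) = 45
Step 3: Cross-ratio = 48/45 = 16/15

16/15


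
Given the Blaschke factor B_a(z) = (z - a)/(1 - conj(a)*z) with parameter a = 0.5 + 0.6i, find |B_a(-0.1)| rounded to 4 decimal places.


Step 1: Numerator z0 - a = -0.1 - (0.5 + 0.6i) = -0.6 - 0.6i
Step 2: Denominator 1 - conj(a)*z0 = 1 - (0.5 - 0.6i)*(-0.1) = 1.05 - 0.06i
Step 3: |z0 - a|^2 = (-0.6)^2 + (-0.6)^2 = 0.72; |1 - conj(a)*z0|^2 = 1.05^2 + (-0.06)^2 = 1.1061
Step 4: |B_a(-0.1)| = sqrt(0.72 / 1.1061) = sqrt(0.650936)
Step 5: = 0.8068

0.8068


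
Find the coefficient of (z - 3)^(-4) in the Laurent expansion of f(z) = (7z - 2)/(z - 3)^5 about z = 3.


Step 1: Write the numerator in powers of (z - 3): 7z - 2 = 7(z - 3) + (7*3 - 2) = 7(z - 3) + 19
Step 2: Divide by (z - 3)^5: f(z) = 19(z - 3)^(-5) + 7(z - 3)^(-4)
Step 3: This finite sum is the Laurent series of f about z = 3.
Step 4: Coefficient of (z - 3)^(-4) = coefficient of (z - 3) in the re-centred numerator = 7

7


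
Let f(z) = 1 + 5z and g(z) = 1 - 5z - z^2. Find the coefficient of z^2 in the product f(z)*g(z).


Step 1: z^2 term in f*g comes from: (1)*(-z^2) + (5z)*(-5z) + (0)*(1)
Step 2: = -1 - 25 + 0
Step 3: = -26

-26


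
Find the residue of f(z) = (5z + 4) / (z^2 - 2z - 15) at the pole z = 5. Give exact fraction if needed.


Step 1: Q(z) = z^2 - 2z - 15 = (z - 5)(z + 3)
Step 2: Q'(z) = 2z - 2
Step 3: Q'(5) = 8, P(5) = 29
Step 4: Res = P(5)/Q'(5) = 29/8 = 29/8

29/8


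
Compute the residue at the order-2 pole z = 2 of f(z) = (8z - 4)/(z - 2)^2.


Step 1: Pole of order 2 at z = 2
Step 2: Res = lim d/dz [(z - 2)^2 * f(z)] as z -> 2
Step 3: (z - 2)^2 * f(z) = 8z - 4
Step 4: d/dz[8z - 4] = 8

8


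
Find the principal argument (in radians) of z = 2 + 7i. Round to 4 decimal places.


Step 1: z = 2 + 7i
Step 2: arg(z) = atan2(7, 2)
Step 3: arg(z) = 1.2925

1.2925


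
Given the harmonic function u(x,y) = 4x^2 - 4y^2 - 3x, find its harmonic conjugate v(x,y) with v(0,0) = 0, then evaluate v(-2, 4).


Step 1: v_x = -u_y = 8y + 0
Step 2: v_y = u_x = 8x - 3
Step 3: v = 8xy - 3y + C
Step 4: v(0,0) = 0 => C = 0
Step 5: v(-2, 4) = -76

-76


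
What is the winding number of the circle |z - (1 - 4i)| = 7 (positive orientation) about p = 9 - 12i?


Step 1: Center c = (1, -4), radius = 7
Step 2: |p - c|^2 = 8^2 + (-8)^2 = 128
Step 3: r^2 = 49
Step 4: |p-c| > r so winding number = 0

0


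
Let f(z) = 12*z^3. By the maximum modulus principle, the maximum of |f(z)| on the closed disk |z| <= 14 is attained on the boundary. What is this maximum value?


Step 1: On |z| = 14, |f(z)| = 12 * |z|^3 = 12 * 14^3
Step 2: By maximum modulus principle, maximum is on boundary.
Step 3: Maximum = 12 * 2744 = 32928

32928


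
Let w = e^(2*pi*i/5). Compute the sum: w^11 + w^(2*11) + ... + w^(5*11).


Step 1: The sum sum_{j=1}^{n} w^(k*j) equals n if n | k, else 0.
Step 2: Here n = 5, k = 11
Step 3: Does n divide k? 5 | 11 -> False
Step 4: Sum = 0

0


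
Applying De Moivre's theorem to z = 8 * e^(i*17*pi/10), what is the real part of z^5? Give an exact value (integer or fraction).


Step 1: By De Moivre's theorem, z^5 = 8^5 * e^(i*5*17*pi/10) = 32768 * (cos(17*pi/2) + i*sin(17*pi/2))
Step 2: |z|^5 = 8^5 = 32768
Step 3: Reduce the angle mod 2*pi: 17*pi/2 - 8*pi = pi/2
Step 4: cos(pi/2) = 0
Step 5: Re(z^5) = 32768 * 0 = 0

0


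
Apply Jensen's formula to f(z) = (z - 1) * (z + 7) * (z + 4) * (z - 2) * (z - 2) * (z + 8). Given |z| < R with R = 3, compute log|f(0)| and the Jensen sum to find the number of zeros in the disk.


Jensen's formula: (1/2pi)*integral log|f(Re^it)|dt = log|f(0)| + sum_{|a_k|<R} log(R/|a_k|)
Step 1: f(0) = (-1) * 7 * 4 * (-2) * (-2) * 8 = -896
Step 2: log|f(0)| = log|1| + log|-7| + log|-4| + log|2| + log|2| + log|-8| = 6.7979
Step 3: Zeros inside |z| < 3: 1, 2, 2
Step 4: Jensen sum = log(3/1) + log(3/2) + log(3/2) = 1.9095
Step 5: n(R) = number of terms in the Jensen sum = count of zeros inside |z| < 3 = 3

3


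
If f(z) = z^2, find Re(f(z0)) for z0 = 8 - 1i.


Step 1: z0 = 8 - 1i
Step 2: z0^2 = 8^2 - (-1)^2 - 16i
Step 3: real part = 64 - 1 = 63

63


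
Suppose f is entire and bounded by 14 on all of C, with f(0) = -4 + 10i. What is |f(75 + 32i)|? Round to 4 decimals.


Step 1: By Liouville's theorem, a bounded entire function is constant.
Step 2: f(z) = f(0) = -4 + 10i for all z.
Step 3: |f(w)| = |-4 + 10i| = sqrt(16 + 100)
Step 4: = 10.7703

10.7703


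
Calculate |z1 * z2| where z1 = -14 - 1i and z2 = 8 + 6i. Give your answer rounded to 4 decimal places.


Step 1: |z1| = sqrt((-14)^2 + (-1)^2) = sqrt(197)
Step 2: |z2| = sqrt(8^2 + 6^2) = sqrt(100)
Step 3: |z1*z2| = |z1|*|z2| = sqrt(197) * sqrt(100) = sqrt(197 * 100) = sqrt(19700)
Step 4: = 140.3567

140.3567


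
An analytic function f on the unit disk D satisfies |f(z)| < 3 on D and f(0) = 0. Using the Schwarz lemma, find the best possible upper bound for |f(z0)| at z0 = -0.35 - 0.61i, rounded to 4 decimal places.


Step 1: g = f/3 maps D -> D with g(0) = 0, so by the Schwarz lemma |g(z)| <= |z|, i.e. |f(z)| <= 3|z|; this is sharp (f(z) = 3z).
Step 2: |z0|^2 = (-0.35)^2 + (-0.61)^2 = 0.4946
Step 3: |z0| = sqrt(0.4946) = 0.703278
Step 4: Best bound = 3 * |z0| = 3 * 0.703278 = 2.1098

2.1098


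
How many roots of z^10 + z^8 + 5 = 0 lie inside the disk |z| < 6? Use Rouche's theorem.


Step 1: On |z| = 6 the three terms have sizes |z^10| = 6^10 = 60466176, |z^8| = 6^8 = 1679616, |5| = 5
Step 2: The dominant term is g(z) = z^10; let h(z) = z^8 + 5 so f = g + h
Step 3: On |z| = 6: |g| = 60466176 and |h| <= 1679616 + 5 = 1679621
Step 4: Since 60466176 > 1679621, |h| < |g| on |z| = 6, so by Rouche f has the same number of zeros as g inside |z| < 6
Step 5: g(z) = z^10 has 10 zeros (all at the origin) inside |z| < 6. Answer = 10

10


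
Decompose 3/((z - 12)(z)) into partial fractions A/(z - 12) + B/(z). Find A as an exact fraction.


Step 1: Multiply both sides by (z - 12) and set z = 12
Step 2: A = 3 / (12 - 0)
Step 3: A = 3 / 12
Step 4: A = 1/4

1/4


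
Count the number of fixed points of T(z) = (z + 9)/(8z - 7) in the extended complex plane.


Step 1: Fixed points satisfy T(z) = z
Step 2: 8z^2 - 8z - 9 = 0
Step 3: Discriminant = (-8)^2 - 4*8*(-9) = 352
Step 4: Number of fixed points = 2

2


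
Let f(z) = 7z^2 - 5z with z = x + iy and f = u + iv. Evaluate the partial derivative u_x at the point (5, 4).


Step 1: f(z) = 7(x+iy)^2 - 5(x+iy) + 0
Step 2: u = 7(x^2 - y^2) - 5x + 0
Step 3: u_x = 14x - 5
Step 4: At (5, 4): u_x = 70 - 5 = 65

65


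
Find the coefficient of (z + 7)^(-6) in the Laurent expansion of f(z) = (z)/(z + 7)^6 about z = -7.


Step 1: Write the numerator in powers of (z + 7): z = (z + 7) + (1*(-7) + 0) = (z + 7) - 7
Step 2: Divide by (z + 7)^6: f(z) = -7(z + 7)^(-6) + (z + 7)^(-5)
Step 3: This finite sum is the Laurent series of f about z = -7.
Step 4: Coefficient of (z + 7)^(-6) = 1*(-7) + 0 = -7

-7


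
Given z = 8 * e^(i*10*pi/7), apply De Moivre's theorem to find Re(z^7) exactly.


Step 1: By De Moivre's theorem, z^7 = 8^7 * e^(i*7*10*pi/7) = 2097152 * (cos(10*pi) + i*sin(10*pi))
Step 2: |z|^7 = 8^7 = 2097152
Step 3: Reduce the angle mod 2*pi: 10*pi - 10*pi = 0
Step 4: cos(0) = 1
Step 5: Re(z^7) = 2097152 * 1 = 2097152

2097152


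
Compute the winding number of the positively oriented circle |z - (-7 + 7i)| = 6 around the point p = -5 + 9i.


Step 1: Center c = (-7, 7), radius = 6
Step 2: |p - c|^2 = 2^2 + 2^2 = 8
Step 3: r^2 = 36
Step 4: |p-c| < r so winding number = 1

1


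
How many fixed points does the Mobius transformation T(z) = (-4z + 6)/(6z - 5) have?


Step 1: Fixed points satisfy T(z) = z
Step 2: 6z^2 - z - 6 = 0
Step 3: Discriminant = (-1)^2 - 4*6*(-6) = 145
Step 4: Number of fixed points = 2

2


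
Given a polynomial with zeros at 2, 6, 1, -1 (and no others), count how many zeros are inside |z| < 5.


Step 1: Check each root:
  z = 2: |2| = 2 < 5
  z = 6: |6| = 6 >= 5
  z = 1: |1| = 1 < 5
  z = -1: |-1| = 1 < 5
Step 2: Count = 3

3


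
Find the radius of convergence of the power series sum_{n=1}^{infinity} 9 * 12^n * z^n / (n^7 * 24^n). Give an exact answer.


Step 1: General term a_n = 9 * 12^n / (n^7 * 24^n)
Step 2: By the root test, |a_n|^(1/n) = 9^(1/n) * 12 / (n^(7/n) * 24) -> 12/24 as n -> infinity (since 9^(1/n) -> 1 and n^(7/n) -> 1)
Step 3: R = 1/lim|a_n|^(1/n) = 24/12 = 2

2


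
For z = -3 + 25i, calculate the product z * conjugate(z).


Step 1: conj(z) = -3 - 25i
Step 2: z * conj(z) = (-3)^2 + 25^2
Step 3: = 9 + 625 = 634

634


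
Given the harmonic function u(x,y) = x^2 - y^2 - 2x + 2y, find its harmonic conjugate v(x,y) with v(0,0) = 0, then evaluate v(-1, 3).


Step 1: v_x = -u_y = 2y - 2
Step 2: v_y = u_x = 2x - 2
Step 3: v = 2xy - 2x - 2y + C
Step 4: v(0,0) = 0 => C = 0
Step 5: v(-1, 3) = -10

-10


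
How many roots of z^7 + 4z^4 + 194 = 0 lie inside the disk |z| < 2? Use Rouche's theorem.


Step 1: On |z| = 2 the three terms have sizes |z^7| = 2^7 = 128, |4z^4| = 4*2^4 = 64, |194| = 194
Step 2: The dominant term is g(z) = 194; let h(z) = z^7 + 4z^4 so f = g + h
Step 3: On |z| = 2: |g| = 194 and |h| <= 128 + 64 = 192
Step 4: Since 194 > 192, |h| < |g| on |z| = 2, so by Rouche f has the same number of zeros as g inside |z| < 2
Step 5: g(z) = 194 is a nonzero constant with no zeros inside |z| < 2. Answer = 0

0


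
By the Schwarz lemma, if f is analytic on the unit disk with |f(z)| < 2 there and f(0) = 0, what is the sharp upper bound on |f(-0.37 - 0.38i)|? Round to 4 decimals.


Step 1: g = f/2 maps D -> D with g(0) = 0, so by the Schwarz lemma |g(z)| <= |z|, i.e. |f(z)| <= 2|z|; this is sharp (f(z) = 2z).
Step 2: |z0|^2 = (-0.37)^2 + (-0.38)^2 = 0.2813
Step 3: |z0| = sqrt(0.2813) = 0.530377
Step 4: Best bound = 2 * |z0| = 2 * 0.530377 = 1.0608

1.0608


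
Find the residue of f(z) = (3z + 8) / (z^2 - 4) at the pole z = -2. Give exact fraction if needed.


Step 1: Q(z) = z^2 - 4 = (z + 2)(z - 2)
Step 2: Q'(z) = 2z
Step 3: Q'(-2) = -4, P(-2) = 2
Step 4: Res = P(-2)/Q'(-2) = 2/(-4) = -1/2

-1/2


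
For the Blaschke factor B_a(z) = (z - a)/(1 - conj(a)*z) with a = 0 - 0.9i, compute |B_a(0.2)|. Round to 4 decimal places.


Step 1: Numerator z0 - a = 0.2 - (0 - 0.9i) = 0.2 + 0.9i
Step 2: Denominator 1 - conj(a)*z0 = 1 - (0 + 0.9i)*0.2 = 1 - 0.18i
Step 3: |z0 - a|^2 = 0.2^2 + 0.9^2 = 0.85; |1 - conj(a)*z0|^2 = 1^2 + (-0.18)^2 = 1.0324
Step 4: |B_a(0.2)| = sqrt(0.85 / 1.0324) = sqrt(0.823324)
Step 5: = 0.9074

0.9074


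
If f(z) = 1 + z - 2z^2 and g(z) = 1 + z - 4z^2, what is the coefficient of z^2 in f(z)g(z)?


Step 1: z^2 term in f*g comes from: (1)*(-4z^2) + (z)*(z) + (-2z^2)*(1)
Step 2: = -4 + 1 - 2
Step 3: = -5

-5


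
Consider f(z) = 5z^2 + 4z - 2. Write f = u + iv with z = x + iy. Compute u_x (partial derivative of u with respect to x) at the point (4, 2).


Step 1: f(z) = 5(x+iy)^2 + 4(x+iy) - 2
Step 2: u = 5(x^2 - y^2) + 4x - 2
Step 3: u_x = 10x + 4
Step 4: At (4, 2): u_x = 40 + 4 = 44

44


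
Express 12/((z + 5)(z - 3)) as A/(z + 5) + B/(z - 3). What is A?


Step 1: Multiply both sides by (z + 5) and set z = -5
Step 2: A = 12 / (-5 - 3)
Step 3: A = 12 / (-8)
Step 4: A = -3/2

-3/2


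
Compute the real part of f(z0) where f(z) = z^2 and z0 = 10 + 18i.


Step 1: z0 = 10 + 18i
Step 2: z0^2 = 10^2 - 18^2 + 360i
Step 3: real part = 100 - 324 = -224

-224


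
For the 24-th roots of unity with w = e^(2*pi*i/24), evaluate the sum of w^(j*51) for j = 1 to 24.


Step 1: The sum sum_{j=1}^{n} w^(k*j) equals n if n | k, else 0.
Step 2: Here n = 24, k = 51
Step 3: Does n divide k? 24 | 51 -> False
Step 4: Sum = 0

0


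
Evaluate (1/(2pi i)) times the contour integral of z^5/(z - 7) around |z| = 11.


Step 1: f(z) = z^5, a = 7 is inside |z| = 11
Step 2: By Cauchy integral formula: (1/(2pi*i)) * integral = f(a)
Step 3: f(7) = 7^5 = 16807

16807


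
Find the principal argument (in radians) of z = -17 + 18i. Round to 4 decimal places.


Step 1: z = -17 + 18i
Step 2: arg(z) = atan2(18, -17)
Step 3: arg(z) = 2.3276

2.3276


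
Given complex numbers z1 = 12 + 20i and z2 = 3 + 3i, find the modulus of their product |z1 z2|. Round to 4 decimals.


Step 1: |z1| = sqrt(12^2 + 20^2) = sqrt(544)
Step 2: |z2| = sqrt(3^2 + 3^2) = sqrt(18)
Step 3: |z1*z2| = |z1|*|z2| = sqrt(544) * sqrt(18) = sqrt(544 * 18) = sqrt(9792)
Step 4: = 98.9545

98.9545


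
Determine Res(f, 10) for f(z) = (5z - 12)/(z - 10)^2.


Step 1: Pole of order 2 at z = 10
Step 2: Res = lim d/dz [(z - 10)^2 * f(z)] as z -> 10
Step 3: (z - 10)^2 * f(z) = 5z - 12
Step 4: d/dz[5z - 12] = 5

5


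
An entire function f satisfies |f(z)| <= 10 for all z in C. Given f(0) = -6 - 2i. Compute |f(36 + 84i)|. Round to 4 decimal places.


Step 1: By Liouville's theorem, a bounded entire function is constant.
Step 2: f(z) = f(0) = -6 - 2i for all z.
Step 3: |f(w)| = |-6 - 2i| = sqrt(36 + 4)
Step 4: = 6.3246

6.3246


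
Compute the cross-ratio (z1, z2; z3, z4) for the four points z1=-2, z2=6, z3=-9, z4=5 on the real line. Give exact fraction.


Step 1: (z1-z3)(z2-z4) = 7 * 1 = 7
Step 2: (z1-z4)(z2-z3) = (-7) * 15 = -105
Step 3: Cross-ratio = -7/105 = -1/15

-1/15


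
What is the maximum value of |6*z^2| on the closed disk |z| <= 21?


Step 1: On |z| = 21, |f(z)| = 6 * |z|^2 = 6 * 21^2
Step 2: By maximum modulus principle, maximum is on boundary.
Step 3: Maximum = 6 * 441 = 2646

2646


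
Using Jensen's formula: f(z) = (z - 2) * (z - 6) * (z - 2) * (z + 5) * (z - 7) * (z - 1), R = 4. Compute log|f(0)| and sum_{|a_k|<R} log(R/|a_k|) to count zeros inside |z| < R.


Jensen's formula: (1/2pi)*integral log|f(Re^it)|dt = log|f(0)| + sum_{|a_k|<R} log(R/|a_k|)
Step 1: f(0) = (-2) * (-6) * (-2) * 5 * (-7) * (-1) = -840
Step 2: log|f(0)| = log|2| + log|6| + log|2| + log|-5| + log|7| + log|1| = 6.7334
Step 3: Zeros inside |z| < 4: 2, 2, 1
Step 4: Jensen sum = log(4/2) + log(4/2) + log(4/1) = 2.7726
Step 5: n(R) = number of terms in the Jensen sum = count of zeros inside |z| < 4 = 3

3


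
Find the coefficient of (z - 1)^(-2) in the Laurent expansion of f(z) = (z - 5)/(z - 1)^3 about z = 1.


Step 1: Write the numerator in powers of (z - 1): z - 5 = (z - 1) + (1*1 - 5) = (z - 1) - 4
Step 2: Divide by (z - 1)^3: f(z) = -4(z - 1)^(-3) + (z - 1)^(-2)
Step 3: This finite sum is the Laurent series of f about z = 1.
Step 4: Coefficient of (z - 1)^(-2) = coefficient of (z - 1) in the re-centred numerator = 1

1


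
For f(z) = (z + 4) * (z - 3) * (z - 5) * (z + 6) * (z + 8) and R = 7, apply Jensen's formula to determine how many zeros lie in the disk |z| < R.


Jensen's formula: (1/2pi)*integral log|f(Re^it)|dt = log|f(0)| + sum_{|a_k|<R} log(R/|a_k|)
Step 1: f(0) = 4 * (-3) * (-5) * 6 * 8 = 2880
Step 2: log|f(0)| = log|-4| + log|3| + log|5| + log|-6| + log|-8| = 7.9655
Step 3: Zeros inside |z| < 7: -4, 3, 5, -6
Step 4: Jensen sum = log(7/4) + log(7/3) + log(7/5) + log(7/6) = 1.8975
Step 5: n(R) = number of terms in the Jensen sum = count of zeros inside |z| < 7 = 4

4


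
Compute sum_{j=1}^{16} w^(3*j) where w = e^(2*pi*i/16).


Step 1: The sum sum_{j=1}^{n} w^(k*j) equals n if n | k, else 0.
Step 2: Here n = 16, k = 3
Step 3: Does n divide k? 16 | 3 -> False
Step 4: Sum = 0

0


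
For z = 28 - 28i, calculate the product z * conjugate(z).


Step 1: conj(z) = 28 + 28i
Step 2: z * conj(z) = 28^2 + (-28)^2
Step 3: = 784 + 784 = 1568

1568


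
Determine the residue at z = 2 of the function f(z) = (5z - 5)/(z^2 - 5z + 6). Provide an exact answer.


Step 1: Q(z) = z^2 - 5z + 6 = (z - 2)(z - 3)
Step 2: Q'(z) = 2z - 5
Step 3: Q'(2) = -1, P(2) = 5
Step 4: Res = P(2)/Q'(2) = 5/(-1) = -5

-5


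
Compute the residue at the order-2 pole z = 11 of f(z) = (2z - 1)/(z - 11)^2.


Step 1: Pole of order 2 at z = 11
Step 2: Res = lim d/dz [(z - 11)^2 * f(z)] as z -> 11
Step 3: (z - 11)^2 * f(z) = 2z - 1
Step 4: d/dz[2z - 1] = 2

2


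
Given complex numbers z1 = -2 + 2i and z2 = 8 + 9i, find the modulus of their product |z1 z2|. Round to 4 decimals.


Step 1: |z1| = sqrt((-2)^2 + 2^2) = sqrt(8)
Step 2: |z2| = sqrt(8^2 + 9^2) = sqrt(145)
Step 3: |z1*z2| = |z1|*|z2| = sqrt(8) * sqrt(145) = sqrt(8 * 145) = sqrt(1160)
Step 4: = 34.0588

34.0588
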